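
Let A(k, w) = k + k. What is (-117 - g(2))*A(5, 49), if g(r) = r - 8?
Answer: -1110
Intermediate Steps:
g(r) = -8 + r
A(k, w) = 2*k
(-117 - g(2))*A(5, 49) = (-117 - (-8 + 2))*(2*5) = (-117 - 1*(-6))*10 = (-117 + 6)*10 = -111*10 = -1110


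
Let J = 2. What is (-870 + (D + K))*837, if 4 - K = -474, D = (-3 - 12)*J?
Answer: -353214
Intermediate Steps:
D = -30 (D = (-3 - 12)*2 = -15*2 = -30)
K = 478 (K = 4 - 1*(-474) = 4 + 474 = 478)
(-870 + (D + K))*837 = (-870 + (-30 + 478))*837 = (-870 + 448)*837 = -422*837 = -353214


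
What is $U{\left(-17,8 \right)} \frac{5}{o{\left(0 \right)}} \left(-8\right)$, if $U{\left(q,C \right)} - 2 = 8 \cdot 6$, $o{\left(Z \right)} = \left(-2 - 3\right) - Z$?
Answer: $400$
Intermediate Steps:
$o{\left(Z \right)} = -5 - Z$
$U{\left(q,C \right)} = 50$ ($U{\left(q,C \right)} = 2 + 8 \cdot 6 = 2 + 48 = 50$)
$U{\left(-17,8 \right)} \frac{5}{o{\left(0 \right)}} \left(-8\right) = 50 \frac{5}{-5 - 0} \left(-8\right) = 50 \frac{5}{-5 + 0} \left(-8\right) = 50 \frac{5}{-5} \left(-8\right) = 50 \cdot 5 \left(- \frac{1}{5}\right) \left(-8\right) = 50 \left(\left(-1\right) \left(-8\right)\right) = 50 \cdot 8 = 400$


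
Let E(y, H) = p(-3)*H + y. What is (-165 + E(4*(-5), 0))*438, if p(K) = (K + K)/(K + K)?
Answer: -81030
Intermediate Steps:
p(K) = 1 (p(K) = (2*K)/((2*K)) = (2*K)*(1/(2*K)) = 1)
E(y, H) = H + y (E(y, H) = 1*H + y = H + y)
(-165 + E(4*(-5), 0))*438 = (-165 + (0 + 4*(-5)))*438 = (-165 + (0 - 20))*438 = (-165 - 20)*438 = -185*438 = -81030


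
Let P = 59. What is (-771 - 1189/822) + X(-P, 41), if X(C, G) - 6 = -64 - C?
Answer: -634129/822 ≈ -771.45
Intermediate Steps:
X(C, G) = -58 - C (X(C, G) = 6 + (-64 - C) = -58 - C)
(-771 - 1189/822) + X(-P, 41) = (-771 - 1189/822) + (-58 - (-1)*59) = (-771 - 1189*1/822) + (-58 - 1*(-59)) = (-771 - 1189/822) + (-58 + 59) = -634951/822 + 1 = -634129/822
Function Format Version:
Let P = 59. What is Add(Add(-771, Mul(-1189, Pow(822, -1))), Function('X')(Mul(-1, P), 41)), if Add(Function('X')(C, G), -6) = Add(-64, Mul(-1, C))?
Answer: Rational(-634129, 822) ≈ -771.45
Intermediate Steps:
Function('X')(C, G) = Add(-58, Mul(-1, C)) (Function('X')(C, G) = Add(6, Add(-64, Mul(-1, C))) = Add(-58, Mul(-1, C)))
Add(Add(-771, Mul(-1189, Pow(822, -1))), Function('X')(Mul(-1, P), 41)) = Add(Add(-771, Mul(-1189, Pow(822, -1))), Add(-58, Mul(-1, Mul(-1, 59)))) = Add(Add(-771, Mul(-1189, Rational(1, 822))), Add(-58, Mul(-1, -59))) = Add(Add(-771, Rational(-1189, 822)), Add(-58, 59)) = Add(Rational(-634951, 822), 1) = Rational(-634129, 822)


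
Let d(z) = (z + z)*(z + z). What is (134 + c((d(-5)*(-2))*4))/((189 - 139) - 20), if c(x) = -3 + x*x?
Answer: 213377/10 ≈ 21338.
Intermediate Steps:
d(z) = 4*z² (d(z) = (2*z)*(2*z) = 4*z²)
c(x) = -3 + x²
(134 + c((d(-5)*(-2))*4))/((189 - 139) - 20) = (134 + (-3 + (((4*(-5)²)*(-2))*4)²))/((189 - 139) - 20) = (134 + (-3 + (((4*25)*(-2))*4)²))/(50 - 20) = (134 + (-3 + ((100*(-2))*4)²))/30 = (134 + (-3 + (-200*4)²))*(1/30) = (134 + (-3 + (-800)²))*(1/30) = (134 + (-3 + 640000))*(1/30) = (134 + 639997)*(1/30) = 640131*(1/30) = 213377/10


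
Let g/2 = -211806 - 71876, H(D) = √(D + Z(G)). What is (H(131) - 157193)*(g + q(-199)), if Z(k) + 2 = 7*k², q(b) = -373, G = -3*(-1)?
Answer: 89244282241 - 4541896*√3 ≈ 8.9236e+10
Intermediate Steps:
G = 3
Z(k) = -2 + 7*k²
H(D) = √(61 + D) (H(D) = √(D + (-2 + 7*3²)) = √(D + (-2 + 7*9)) = √(D + (-2 + 63)) = √(D + 61) = √(61 + D))
g = -567364 (g = 2*(-211806 - 71876) = 2*(-283682) = -567364)
(H(131) - 157193)*(g + q(-199)) = (√(61 + 131) - 157193)*(-567364 - 373) = (√192 - 157193)*(-567737) = (8*√3 - 157193)*(-567737) = (-157193 + 8*√3)*(-567737) = 89244282241 - 4541896*√3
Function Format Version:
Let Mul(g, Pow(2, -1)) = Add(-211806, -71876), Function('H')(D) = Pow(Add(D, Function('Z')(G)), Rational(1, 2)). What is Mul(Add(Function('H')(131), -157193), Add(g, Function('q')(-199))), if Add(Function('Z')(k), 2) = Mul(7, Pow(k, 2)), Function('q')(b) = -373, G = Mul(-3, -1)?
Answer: Add(89244282241, Mul(-4541896, Pow(3, Rational(1, 2)))) ≈ 8.9236e+10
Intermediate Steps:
G = 3
Function('Z')(k) = Add(-2, Mul(7, Pow(k, 2)))
Function('H')(D) = Pow(Add(61, D), Rational(1, 2)) (Function('H')(D) = Pow(Add(D, Add(-2, Mul(7, Pow(3, 2)))), Rational(1, 2)) = Pow(Add(D, Add(-2, Mul(7, 9))), Rational(1, 2)) = Pow(Add(D, Add(-2, 63)), Rational(1, 2)) = Pow(Add(D, 61), Rational(1, 2)) = Pow(Add(61, D), Rational(1, 2)))
g = -567364 (g = Mul(2, Add(-211806, -71876)) = Mul(2, -283682) = -567364)
Mul(Add(Function('H')(131), -157193), Add(g, Function('q')(-199))) = Mul(Add(Pow(Add(61, 131), Rational(1, 2)), -157193), Add(-567364, -373)) = Mul(Add(Pow(192, Rational(1, 2)), -157193), -567737) = Mul(Add(Mul(8, Pow(3, Rational(1, 2))), -157193), -567737) = Mul(Add(-157193, Mul(8, Pow(3, Rational(1, 2)))), -567737) = Add(89244282241, Mul(-4541896, Pow(3, Rational(1, 2))))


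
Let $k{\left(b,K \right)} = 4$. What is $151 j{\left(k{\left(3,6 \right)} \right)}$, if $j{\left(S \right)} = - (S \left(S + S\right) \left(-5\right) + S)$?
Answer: $23556$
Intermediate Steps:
$j{\left(S \right)} = - S + 10 S^{2}$ ($j{\left(S \right)} = - (S 2 S \left(-5\right) + S) = - (2 S^{2} \left(-5\right) + S) = - (- 10 S^{2} + S) = - (S - 10 S^{2}) = - S + 10 S^{2}$)
$151 j{\left(k{\left(3,6 \right)} \right)} = 151 \cdot 4 \left(-1 + 10 \cdot 4\right) = 151 \cdot 4 \left(-1 + 40\right) = 151 \cdot 4 \cdot 39 = 151 \cdot 156 = 23556$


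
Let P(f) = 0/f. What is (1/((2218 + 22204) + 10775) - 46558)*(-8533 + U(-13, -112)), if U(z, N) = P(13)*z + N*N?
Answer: -6572833421175/35197 ≈ -1.8674e+8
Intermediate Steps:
P(f) = 0
U(z, N) = N**2 (U(z, N) = 0*z + N*N = 0 + N**2 = N**2)
(1/((2218 + 22204) + 10775) - 46558)*(-8533 + U(-13, -112)) = (1/((2218 + 22204) + 10775) - 46558)*(-8533 + (-112)**2) = (1/(24422 + 10775) - 46558)*(-8533 + 12544) = (1/35197 - 46558)*4011 = -1638701925/35197*4011 = -6572833421175/35197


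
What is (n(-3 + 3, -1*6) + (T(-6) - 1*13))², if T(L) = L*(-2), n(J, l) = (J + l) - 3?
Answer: 100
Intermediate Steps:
n(J, l) = -3 + J + l
T(L) = -2*L
(n(-3 + 3, -1*6) + (T(-6) - 1*13))² = ((-3 + (-3 + 3) - 1*6) + (-2*(-6) - 1*13))² = ((-3 + 0 - 6) + (12 - 13))² = (-9 - 1)² = (-10)² = 100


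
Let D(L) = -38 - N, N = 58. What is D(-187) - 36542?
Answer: -36638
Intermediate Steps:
D(L) = -96 (D(L) = -38 - 1*58 = -38 - 58 = -96)
D(-187) - 36542 = -96 - 36542 = -36638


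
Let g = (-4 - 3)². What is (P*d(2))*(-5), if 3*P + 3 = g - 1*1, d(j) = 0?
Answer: 0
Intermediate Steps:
g = 49 (g = (-7)² = 49)
P = 15 (P = -1 + (49 - 1*1)/3 = -1 + (49 - 1)/3 = -1 + (⅓)*48 = -1 + 16 = 15)
(P*d(2))*(-5) = (15*0)*(-5) = 0*(-5) = 0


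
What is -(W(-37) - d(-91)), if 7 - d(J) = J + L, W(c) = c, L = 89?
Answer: 46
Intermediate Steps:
d(J) = -82 - J (d(J) = 7 - (J + 89) = 7 - (89 + J) = 7 + (-89 - J) = -82 - J)
-(W(-37) - d(-91)) = -(-37 - (-82 - 1*(-91))) = -(-37 - (-82 + 91)) = -(-37 - 1*9) = -(-37 - 9) = -1*(-46) = 46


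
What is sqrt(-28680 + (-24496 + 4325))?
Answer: I*sqrt(48851) ≈ 221.02*I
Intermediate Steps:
sqrt(-28680 + (-24496 + 4325)) = sqrt(-28680 - 20171) = sqrt(-48851) = I*sqrt(48851)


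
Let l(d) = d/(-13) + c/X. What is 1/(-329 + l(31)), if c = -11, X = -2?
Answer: -26/8473 ≈ -0.0030686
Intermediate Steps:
l(d) = 11/2 - d/13 (l(d) = d/(-13) - 11/(-2) = d*(-1/13) - 11*(-½) = -d/13 + 11/2 = 11/2 - d/13)
1/(-329 + l(31)) = 1/(-329 + (11/2 - 1/13*31)) = 1/(-329 + (11/2 - 31/13)) = 1/(-329 + 81/26) = 1/(-8473/26) = -26/8473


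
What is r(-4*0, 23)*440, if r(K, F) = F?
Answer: 10120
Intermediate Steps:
r(-4*0, 23)*440 = 23*440 = 10120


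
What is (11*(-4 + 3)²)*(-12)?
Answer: -132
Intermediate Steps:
(11*(-4 + 3)²)*(-12) = (11*(-1)²)*(-12) = (11*1)*(-12) = 11*(-12) = -132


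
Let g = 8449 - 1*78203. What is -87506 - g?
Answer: -17752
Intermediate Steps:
g = -69754 (g = 8449 - 78203 = -69754)
-87506 - g = -87506 - 1*(-69754) = -87506 + 69754 = -17752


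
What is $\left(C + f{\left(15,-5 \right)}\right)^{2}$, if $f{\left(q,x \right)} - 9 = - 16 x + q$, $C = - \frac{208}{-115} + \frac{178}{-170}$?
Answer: $\frac{41946726481}{3822025} \approx 10975.0$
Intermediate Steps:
$C = \frac{1489}{1955}$ ($C = \left(-208\right) \left(- \frac{1}{115}\right) + 178 \left(- \frac{1}{170}\right) = \frac{208}{115} - \frac{89}{85} = \frac{1489}{1955} \approx 0.76164$)
$f{\left(q,x \right)} = 9 + q - 16 x$ ($f{\left(q,x \right)} = 9 + \left(- 16 x + q\right) = 9 + \left(q - 16 x\right) = 9 + q - 16 x$)
$\left(C + f{\left(15,-5 \right)}\right)^{2} = \left(\frac{1489}{1955} + \left(9 + 15 - -80\right)\right)^{2} = \left(\frac{1489}{1955} + \left(9 + 15 + 80\right)\right)^{2} = \left(\frac{1489}{1955} + 104\right)^{2} = \left(\frac{204809}{1955}\right)^{2} = \frac{41946726481}{3822025}$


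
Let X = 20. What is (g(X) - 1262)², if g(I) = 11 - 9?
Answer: 1587600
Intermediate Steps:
g(I) = 2
(g(X) - 1262)² = (2 - 1262)² = (-1260)² = 1587600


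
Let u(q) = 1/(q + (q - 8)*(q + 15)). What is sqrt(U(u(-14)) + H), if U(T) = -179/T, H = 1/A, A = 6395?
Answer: sqrt(263533991495)/6395 ≈ 80.275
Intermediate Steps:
u(q) = 1/(q + (-8 + q)*(15 + q))
H = 1/6395 ≈ 0.00015637
sqrt(U(u(-14)) + H) = sqrt(-179/(1/(-120 + (-14)**2 + 8*(-14))) + 1/6395) = sqrt(-179/(1/(-120 + 196 - 112)) + 1/6395) = sqrt(-179/(1/(-36)) + 1/6395) = sqrt(-179/(-1/36) + 1/6395) = sqrt(-179*(-36) + 1/6395) = sqrt(6444 + 1/6395) = sqrt(41209381/6395) = sqrt(263533991495)/6395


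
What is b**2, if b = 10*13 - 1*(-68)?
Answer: 39204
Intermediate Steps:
b = 198 (b = 130 + 68 = 198)
b**2 = 198**2 = 39204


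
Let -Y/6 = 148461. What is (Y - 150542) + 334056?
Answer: -707252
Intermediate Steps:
Y = -890766 (Y = -6*148461 = -890766)
(Y - 150542) + 334056 = (-890766 - 150542) + 334056 = -1041308 + 334056 = -707252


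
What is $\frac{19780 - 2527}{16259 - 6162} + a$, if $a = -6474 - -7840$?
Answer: $\frac{13809755}{10097} \approx 1367.7$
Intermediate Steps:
$a = 1366$ ($a = -6474 + 7840 = 1366$)
$\frac{19780 - 2527}{16259 - 6162} + a = \frac{19780 - 2527}{16259 - 6162} + 1366 = \frac{17253}{10097} + 1366 = \frac{13809755}{10097}$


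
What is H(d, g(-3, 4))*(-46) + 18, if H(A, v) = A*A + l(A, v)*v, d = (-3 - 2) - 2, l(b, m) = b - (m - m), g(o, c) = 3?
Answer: -1270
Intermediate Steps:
l(b, m) = b (l(b, m) = b - 1*0 = b + 0 = b)
d = -7 (d = -5 - 2 = -7)
H(A, v) = A² + A*v (H(A, v) = A*A + A*v = A² + A*v)
H(d, g(-3, 4))*(-46) + 18 = -7*(-7 + 3)*(-46) + 18 = -7*(-4)*(-46) + 18 = 28*(-46) + 18 = -1288 + 18 = -1270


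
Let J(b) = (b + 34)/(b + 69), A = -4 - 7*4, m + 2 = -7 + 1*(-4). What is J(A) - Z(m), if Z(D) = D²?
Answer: -6251/37 ≈ -168.95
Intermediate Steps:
m = -13 (m = -2 + (-7 + 1*(-4)) = -2 + (-7 - 4) = -2 - 11 = -13)
A = -32 (A = -4 - 28 = -32)
J(b) = (34 + b)/(69 + b)
J(A) - Z(m) = (34 - 32)/(69 - 32) - 1*(-13)² = 2/37 - 1*169 = (1/37)*2 - 169 = 2/37 - 169 = -6251/37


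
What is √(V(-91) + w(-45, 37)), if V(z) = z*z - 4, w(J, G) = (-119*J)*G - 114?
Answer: 3*√22922 ≈ 454.20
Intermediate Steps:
w(J, G) = -114 - 119*G*J (w(J, G) = -119*G*J - 114 = -114 - 119*G*J)
V(z) = -4 + z² (V(z) = z² - 4 = -4 + z²)
√(V(-91) + w(-45, 37)) = √((-4 + (-91)²) + (-114 - 119*37*(-45))) = √((-4 + 8281) + (-114 + 198135)) = √(8277 + 198021) = √206298 = 3*√22922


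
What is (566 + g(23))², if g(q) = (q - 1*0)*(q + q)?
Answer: 2637376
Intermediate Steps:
g(q) = 2*q² (g(q) = (q + 0)*(2*q) = q*(2*q) = 2*q²)
(566 + g(23))² = (566 + 2*23²)² = (566 + 2*529)² = (566 + 1058)² = 1624² = 2637376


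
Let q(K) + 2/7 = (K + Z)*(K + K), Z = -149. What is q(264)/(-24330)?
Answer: -212519/85155 ≈ -2.4957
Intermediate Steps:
q(K) = -2/7 + 2*K*(-149 + K) (q(K) = -2/7 + (K - 149)*(K + K) = -2/7 + (-149 + K)*(2*K) = -2/7 + 2*K*(-149 + K))
q(264)/(-24330) = (-2/7 - 298*264 + 2*264²)/(-24330) = (-2/7 - 78672 + 2*69696)*(-1/24330) = (-2/7 - 78672 + 139392)*(-1/24330) = (425038/7)*(-1/24330) = -212519/85155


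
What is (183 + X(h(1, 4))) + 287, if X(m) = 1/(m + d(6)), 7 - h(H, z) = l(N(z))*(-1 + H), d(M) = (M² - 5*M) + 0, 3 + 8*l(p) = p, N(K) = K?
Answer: 6111/13 ≈ 470.08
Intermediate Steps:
l(p) = -3/8 + p/8
d(M) = M² - 5*M
h(H, z) = 7 - (-1 + H)*(-3/8 + z/8) (h(H, z) = 7 - (-3/8 + z/8)*(-1 + H) = 7 - (-1 + H)*(-3/8 + z/8))
X(m) = 1/(6 + m) (X(m) = 1/(m + 6*(-5 + 6)) = 1/(m + 6*1) = 1/(m + 6) = 1/(6 + m))
(183 + X(h(1, 4))) + 287 = (183 + 1/(6 + (53/8 + (⅛)*4 - ⅛*1*(-3 + 4)))) + 287 = (183 + 1/(6 + (53/8 + ½ - ⅛*1*1))) + 287 = (183 + 1/(6 + (53/8 + ½ - ⅛))) + 287 = (183 + 1/(6 + 7)) + 287 = (183 + 1/13) + 287 = 2380/13 + 287 = 6111/13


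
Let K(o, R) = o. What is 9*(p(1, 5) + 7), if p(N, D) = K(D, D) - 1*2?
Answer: 90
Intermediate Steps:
p(N, D) = -2 + D (p(N, D) = D - 1*2 = D - 2 = -2 + D)
9*(p(1, 5) + 7) = 9*((-2 + 5) + 7) = 9*(3 + 7) = 9*10 = 90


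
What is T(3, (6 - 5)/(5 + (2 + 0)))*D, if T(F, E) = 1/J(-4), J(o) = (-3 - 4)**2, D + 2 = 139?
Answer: 137/49 ≈ 2.7959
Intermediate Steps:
D = 137 (D = -2 + 139 = 137)
J(o) = 49 (J(o) = (-7)**2 = 49)
T(F, E) = 1/49
T(3, (6 - 5)/(5 + (2 + 0)))*D = (1/49)*137 = 137/49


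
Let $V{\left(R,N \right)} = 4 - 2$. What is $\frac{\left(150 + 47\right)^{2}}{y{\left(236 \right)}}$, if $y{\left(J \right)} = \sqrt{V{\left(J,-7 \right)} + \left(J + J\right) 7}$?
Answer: $\frac{38809 \sqrt{3306}}{3306} \approx 674.96$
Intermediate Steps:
$V{\left(R,N \right)} = 2$
$y{\left(J \right)} = \sqrt{2 + 14 J}$ ($y{\left(J \right)} = \sqrt{2 + \left(J + J\right) 7} = \sqrt{2 + 2 J 7} = \sqrt{2 + 14 J}$)
$\frac{\left(150 + 47\right)^{2}}{y{\left(236 \right)}} = \frac{\left(150 + 47\right)^{2}}{\sqrt{2 + 14 \cdot 236}} = \frac{197^{2}}{\sqrt{2 + 3304}} = \frac{38809}{\sqrt{3306}} = 38809 \frac{\sqrt{3306}}{3306} = \frac{38809 \sqrt{3306}}{3306}$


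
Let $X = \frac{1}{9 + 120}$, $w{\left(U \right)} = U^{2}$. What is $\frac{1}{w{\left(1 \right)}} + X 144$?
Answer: $\frac{91}{43} \approx 2.1163$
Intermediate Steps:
$X = \frac{1}{129} \approx 0.0077519$
$\frac{1}{w{\left(1 \right)}} + X 144 = \frac{1}{1^{2}} + \frac{1}{129} \cdot 144 = 1^{-1} + \frac{48}{43} = 1 + \frac{48}{43} = \frac{91}{43}$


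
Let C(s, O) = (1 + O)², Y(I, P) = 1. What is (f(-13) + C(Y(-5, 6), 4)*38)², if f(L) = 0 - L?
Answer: 927369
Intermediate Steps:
f(L) = -L
(f(-13) + C(Y(-5, 6), 4)*38)² = (-1*(-13) + (1 + 4)²*38)² = (13 + 5²*38)² = (13 + 25*38)² = (13 + 950)² = 963² = 927369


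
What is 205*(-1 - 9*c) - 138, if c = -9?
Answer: 16262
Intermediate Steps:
205*(-1 - 9*c) - 138 = 205*(-1 - 9*(-9)) - 138 = 205*(-1 + 81) - 138 = 205*80 - 138 = 16400 - 138 = 16262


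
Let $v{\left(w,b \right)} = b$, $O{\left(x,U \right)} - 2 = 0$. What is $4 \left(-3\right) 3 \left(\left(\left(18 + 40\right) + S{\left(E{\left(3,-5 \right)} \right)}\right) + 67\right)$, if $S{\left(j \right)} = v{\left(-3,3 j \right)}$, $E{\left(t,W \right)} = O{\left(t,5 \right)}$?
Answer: $-4716$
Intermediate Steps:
$O{\left(x,U \right)} = 2$ ($O{\left(x,U \right)} = 2 + 0 = 2$)
$E{\left(t,W \right)} = 2$
$S{\left(j \right)} = 3 j$
$4 \left(-3\right) 3 \left(\left(\left(18 + 40\right) + S{\left(E{\left(3,-5 \right)} \right)}\right) + 67\right) = 4 \left(-3\right) 3 \left(\left(\left(18 + 40\right) + 3 \cdot 2\right) + 67\right) = \left(-12\right) 3 \left(\left(58 + 6\right) + 67\right) = - 36 \left(64 + 67\right) = \left(-36\right) 131 = -4716$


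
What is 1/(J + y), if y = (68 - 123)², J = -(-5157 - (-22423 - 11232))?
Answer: -1/25473 ≈ -3.9257e-5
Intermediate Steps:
J = -28498 (J = -(-5157 - 1*(-33655)) = -(-5157 + 33655) = -1*28498 = -28498)
y = 3025 (y = (-55)² = 3025)
1/(J + y) = 1/(-28498 + 3025) = 1/(-25473) = -1/25473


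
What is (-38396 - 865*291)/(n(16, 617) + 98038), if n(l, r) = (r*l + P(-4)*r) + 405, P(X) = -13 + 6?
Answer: -290111/103996 ≈ -2.7896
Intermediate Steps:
P(X) = -7
n(l, r) = 405 - 7*r + l*r (n(l, r) = (r*l - 7*r) + 405 = (l*r - 7*r) + 405 = (-7*r + l*r) + 405 = 405 - 7*r + l*r)
(-38396 - 865*291)/(n(16, 617) + 98038) = (-38396 - 865*291)/((405 - 7*617 + 16*617) + 98038) = (-38396 - 251715)/((405 - 4319 + 9872) + 98038) = -290111/(5958 + 98038) = -290111/103996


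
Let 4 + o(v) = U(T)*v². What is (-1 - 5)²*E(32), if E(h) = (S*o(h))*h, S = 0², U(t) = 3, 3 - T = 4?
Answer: 0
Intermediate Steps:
T = -1 (T = 3 - 1*4 = 3 - 4 = -1)
o(v) = -4 + 3*v²
S = 0
E(h) = 0 (E(h) = (0*(-4 + 3*h²))*h = 0*h = 0)
(-1 - 5)²*E(32) = (-1 - 5)²*0 = (-6)²*0 = 36*0 = 0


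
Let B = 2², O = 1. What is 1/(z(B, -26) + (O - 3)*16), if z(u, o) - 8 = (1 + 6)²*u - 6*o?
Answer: 1/328 ≈ 0.0030488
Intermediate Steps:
B = 4
z(u, o) = 8 - 6*o + 49*u (z(u, o) = 8 + ((1 + 6)²*u - 6*o) = 8 + (7²*u - 6*o) = 8 + (49*u - 6*o) = 8 + (-6*o + 49*u) = 8 - 6*o + 49*u)
1/(z(B, -26) + (O - 3)*16) = 1/((8 - 6*(-26) + 49*4) + (1 - 3)*16) = 1/((8 + 156 + 196) - 2*16) = 1/(360 - 32) = 1/328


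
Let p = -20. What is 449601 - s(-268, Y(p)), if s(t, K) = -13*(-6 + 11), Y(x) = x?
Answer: 449666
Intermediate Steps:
s(t, K) = -65 (s(t, K) = -13*5 = -65)
449601 - s(-268, Y(p)) = 449601 - 1*(-65) = 449601 + 65 = 449666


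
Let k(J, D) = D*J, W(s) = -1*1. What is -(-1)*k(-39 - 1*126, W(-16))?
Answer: 165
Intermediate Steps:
W(s) = -1
-(-1)*k(-39 - 1*126, W(-16)) = -(-1)*(-(-39 - 1*126)) = -(-1)*(-(-39 - 126)) = -(-1)*(-1*(-165)) = -(-1)*165 = -1*(-165) = 165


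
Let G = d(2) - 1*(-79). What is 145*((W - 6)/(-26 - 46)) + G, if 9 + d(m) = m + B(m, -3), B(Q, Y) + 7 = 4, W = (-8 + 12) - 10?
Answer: 559/6 ≈ 93.167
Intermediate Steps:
W = -6 (W = 4 - 10 = -6)
B(Q, Y) = -3 (B(Q, Y) = -7 + 4 = -3)
d(m) = -12 + m (d(m) = -9 + (m - 3) = -9 + (-3 + m) = -12 + m)
G = 69 (G = (-12 + 2) - 1*(-79) = -10 + 79 = 69)
145*((W - 6)/(-26 - 46)) + G = 145*((-6 - 6)/(-26 - 46)) + 69 = 145*(-12/(-72)) + 69 = 145*(-12*(-1/72)) + 69 = 145*(1/6) + 69 = 145/6 + 69 = 559/6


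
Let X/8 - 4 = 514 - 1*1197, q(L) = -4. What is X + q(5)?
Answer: -5436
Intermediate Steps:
X = -5432 (X = 32 + 8*(514 - 1*1197) = 32 + 8*(514 - 1197) = 32 + 8*(-683) = 32 - 5464 = -5432)
X + q(5) = -5432 - 4 = -5436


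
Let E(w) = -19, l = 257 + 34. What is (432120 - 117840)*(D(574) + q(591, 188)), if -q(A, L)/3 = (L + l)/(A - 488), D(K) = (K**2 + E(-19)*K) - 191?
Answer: 10305744048000/103 ≈ 1.0006e+11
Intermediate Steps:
l = 291
D(K) = -191 + K**2 - 19*K (D(K) = (K**2 - 19*K) - 191 = -191 + K**2 - 19*K)
q(A, L) = -3*(291 + L)/(-488 + A) (q(A, L) = -3*(L + 291)/(A - 488) = -3*(291 + L)/(-488 + A))
(432120 - 117840)*(D(574) + q(591, 188)) = (432120 - 117840)*((-191 + 574**2 - 19*574) + 3*(-291 - 1*188)/(-488 + 591)) = 314280*((-191 + 329476 - 10906) + 3*(-291 - 188)/103) = 314280*(318379 + 3*(1/103)*(-479)) = 314280*(318379 - 1437/103) = 314280*(32791600/103) = 10305744048000/103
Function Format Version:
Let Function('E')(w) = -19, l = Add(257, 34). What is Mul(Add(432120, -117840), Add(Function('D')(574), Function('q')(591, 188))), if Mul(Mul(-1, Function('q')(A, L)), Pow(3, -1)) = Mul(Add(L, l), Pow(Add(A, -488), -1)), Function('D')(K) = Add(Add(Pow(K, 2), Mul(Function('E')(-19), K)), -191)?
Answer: Rational(10305744048000, 103) ≈ 1.0006e+11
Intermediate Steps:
l = 291
Function('D')(K) = Add(-191, Pow(K, 2), Mul(-19, K)) (Function('D')(K) = Add(Add(Pow(K, 2), Mul(-19, K)), -191) = Add(-191, Pow(K, 2), Mul(-19, K)))
Function('q')(A, L) = Mul(-3, Pow(Add(-488, A), -1), Add(291, L)) (Function('q')(A, L) = Mul(-3, Mul(Add(L, 291), Pow(Add(A, -488), -1))) = Mul(-3, Mul(Add(291, L), Pow(Add(-488, A), -1))) = Mul(-3, Mul(Pow(Add(-488, A), -1), Add(291, L))) = Mul(-3, Pow(Add(-488, A), -1), Add(291, L)))
Mul(Add(432120, -117840), Add(Function('D')(574), Function('q')(591, 188))) = Mul(Add(432120, -117840), Add(Add(-191, Pow(574, 2), Mul(-19, 574)), Mul(3, Pow(Add(-488, 591), -1), Add(-291, Mul(-1, 188))))) = Mul(314280, Add(Add(-191, 329476, -10906), Mul(3, Pow(103, -1), Add(-291, -188)))) = Mul(314280, Add(318379, Mul(3, Rational(1, 103), -479))) = Mul(314280, Add(318379, Rational(-1437, 103))) = Mul(314280, Rational(32791600, 103)) = Rational(10305744048000, 103)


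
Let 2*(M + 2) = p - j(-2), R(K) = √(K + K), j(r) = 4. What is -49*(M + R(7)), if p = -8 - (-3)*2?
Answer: 245 - 49*√14 ≈ 61.659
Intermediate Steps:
p = -2 (p = -8 - 1*(-6) = -8 + 6 = -2)
R(K) = √2*√K (R(K) = √(2*K) = √2*√K)
M = -5 (M = -2 + (-2 - 1*4)/2 = -2 + (-2 - 4)/2 = -2 + (½)*(-6) = -2 - 3 = -5)
-49*(M + R(7)) = -49*(-5 + √2*√7) = -49*(-5 + √14) = 245 - 49*√14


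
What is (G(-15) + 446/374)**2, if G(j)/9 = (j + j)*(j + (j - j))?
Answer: 573916850329/34969 ≈ 1.6412e+7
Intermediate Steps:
G(j) = 18*j**2 (G(j) = 9*((j + j)*(j + (j - j))) = 9*((2*j)*(j + 0)) = 9*((2*j)*j) = 9*(2*j**2) = 18*j**2)
(G(-15) + 446/374)**2 = (18*(-15)**2 + 446/374)**2 = (18*225 + 446*(1/374))**2 = (4050 + 223/187)**2 = (757573/187)**2 = 573916850329/34969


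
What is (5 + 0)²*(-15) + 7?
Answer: -368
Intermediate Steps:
(5 + 0)²*(-15) + 7 = 5²*(-15) + 7 = 25*(-15) + 7 = -375 + 7 = -368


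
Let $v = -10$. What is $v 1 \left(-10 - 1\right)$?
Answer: $110$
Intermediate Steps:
$v 1 \left(-10 - 1\right) = \left(-10\right) 1 \left(-10 - 1\right) = \left(-10\right) \left(-11\right) = 110$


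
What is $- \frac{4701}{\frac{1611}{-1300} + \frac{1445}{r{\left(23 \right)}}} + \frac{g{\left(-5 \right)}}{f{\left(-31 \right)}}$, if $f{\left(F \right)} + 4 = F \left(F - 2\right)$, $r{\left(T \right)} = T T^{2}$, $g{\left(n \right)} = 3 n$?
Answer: $\frac{75768688816845}{18059265203} \approx 4195.6$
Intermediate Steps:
$r{\left(T \right)} = T^{3}$
$f{\left(F \right)} = -4 + F \left(-2 + F\right)$ ($f{\left(F \right)} = -4 + F \left(F - 2\right) = -4 + F \left(-2 + F\right)$)
$- \frac{4701}{\frac{1611}{-1300} + \frac{1445}{r{\left(23 \right)}}} + \frac{g{\left(-5 \right)}}{f{\left(-31 \right)}} = - \frac{4701}{\frac{1611}{-1300} + \frac{1445}{23^{3}}} + \frac{3 \left(-5\right)}{-4 + \left(-31\right)^{2} - -62} = - \frac{4701}{1611 \left(- \frac{1}{1300}\right) + \frac{1445}{12167}} - \frac{15}{-4 + 961 + 62} = - \frac{4701}{- \frac{1611}{1300} + 1445 \cdot \frac{1}{12167}} - \frac{15}{1019} = - \frac{4701}{- \frac{1611}{1300} + \frac{1445}{12167}} - \frac{15}{1019} = - \frac{4701}{- \frac{17722537}{15817100}} - \frac{15}{1019} = \left(-4701\right) \left(- \frac{15817100}{17722537}\right) - \frac{15}{1019} = \frac{74356187100}{17722537} - \frac{15}{1019} = \frac{75768688816845}{18059265203}$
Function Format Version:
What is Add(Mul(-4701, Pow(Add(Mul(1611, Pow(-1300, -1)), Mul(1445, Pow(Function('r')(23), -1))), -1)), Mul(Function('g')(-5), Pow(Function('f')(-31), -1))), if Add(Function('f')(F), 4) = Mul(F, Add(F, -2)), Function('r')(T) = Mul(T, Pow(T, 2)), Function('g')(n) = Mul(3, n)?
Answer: Rational(75768688816845, 18059265203) ≈ 4195.6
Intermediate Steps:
Function('r')(T) = Pow(T, 3)
Function('f')(F) = Add(-4, Mul(F, Add(-2, F))) (Function('f')(F) = Add(-4, Mul(F, Add(F, -2))) = Add(-4, Mul(F, Add(-2, F))))
Add(Mul(-4701, Pow(Add(Mul(1611, Pow(-1300, -1)), Mul(1445, Pow(Function('r')(23), -1))), -1)), Mul(Function('g')(-5), Pow(Function('f')(-31), -1))) = Add(Mul(-4701, Pow(Add(Mul(1611, Pow(-1300, -1)), Mul(1445, Pow(Pow(23, 3), -1))), -1)), Mul(Mul(3, -5), Pow(Add(-4, Pow(-31, 2), Mul(-2, -31)), -1))) = Add(Mul(-4701, Pow(Add(Mul(1611, Rational(-1, 1300)), Mul(1445, Pow(12167, -1))), -1)), Mul(-15, Pow(Add(-4, 961, 62), -1))) = Add(Mul(-4701, Pow(Add(Rational(-1611, 1300), Mul(1445, Rational(1, 12167))), -1)), Mul(-15, Pow(1019, -1))) = Add(Mul(-4701, Pow(Add(Rational(-1611, 1300), Rational(1445, 12167)), -1)), Mul(-15, Rational(1, 1019))) = Add(Mul(-4701, Pow(Rational(-17722537, 15817100), -1)), Rational(-15, 1019)) = Add(Mul(-4701, Rational(-15817100, 17722537)), Rational(-15, 1019)) = Add(Rational(74356187100, 17722537), Rational(-15, 1019)) = Rational(75768688816845, 18059265203)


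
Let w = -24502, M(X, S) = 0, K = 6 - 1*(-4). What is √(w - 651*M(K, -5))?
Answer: I*√24502 ≈ 156.53*I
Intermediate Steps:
K = 10 (K = 6 + 4 = 10)
√(w - 651*M(K, -5)) = √(-24502 - 651*0) = √(-24502 + 0) = √(-24502) = I*√24502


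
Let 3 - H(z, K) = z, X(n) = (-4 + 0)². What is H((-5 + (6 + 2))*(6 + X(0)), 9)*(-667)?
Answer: 42021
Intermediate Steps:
X(n) = 16 (X(n) = (-4)² = 16)
H(z, K) = 3 - z
H((-5 + (6 + 2))*(6 + X(0)), 9)*(-667) = (3 - (-5 + (6 + 2))*(6 + 16))*(-667) = (3 - (-5 + 8)*22)*(-667) = (3 - 3*22)*(-667) = (3 - 1*66)*(-667) = (3 - 66)*(-667) = -63*(-667) = 42021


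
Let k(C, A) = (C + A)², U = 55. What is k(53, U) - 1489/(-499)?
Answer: 5821825/499 ≈ 11667.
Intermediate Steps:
k(C, A) = (A + C)²
k(53, U) - 1489/(-499) = (55 + 53)² - 1489/(-499) = 108² - 1489*(-1/499) = 11664 + 1489/499 = 5821825/499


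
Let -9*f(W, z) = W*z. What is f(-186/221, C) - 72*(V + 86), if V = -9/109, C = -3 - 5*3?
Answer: -149056428/24089 ≈ -6187.7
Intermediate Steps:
C = -18 (C = -3 - 15 = -18)
V = -9/109 (V = -9*1/109 = -9/109 ≈ -0.082569)
f(W, z) = -W*z/9
f(-186/221, C) - 72*(V + 86) = -⅑*(-186/221)*(-18) - 72*(-9/109 + 86) = -⅑*(-186*1/221)*(-18) - 72*9365/109 = -⅑*(-186/221)*(-18) - 674280/109 = -372/221 - 674280/109 = -149056428/24089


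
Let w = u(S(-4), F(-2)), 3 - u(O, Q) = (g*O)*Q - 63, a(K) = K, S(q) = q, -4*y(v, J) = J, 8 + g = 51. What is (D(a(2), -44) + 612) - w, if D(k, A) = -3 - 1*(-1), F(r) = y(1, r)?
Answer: 458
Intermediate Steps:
g = 43 (g = -8 + 51 = 43)
y(v, J) = -J/4
F(r) = -r/4
D(k, A) = -2 (D(k, A) = -3 + 1 = -2)
u(O, Q) = 66 - 43*O*Q (u(O, Q) = 3 - ((43*O)*Q - 63) = 3 - (43*O*Q - 63) = 3 - (-63 + 43*O*Q) = 3 + (63 - 43*O*Q) = 66 - 43*O*Q)
w = 152 (w = 66 - 43*(-4)*(-1/4*(-2)) = 66 - 43*(-4)*1/2 = 66 + 86 = 152)
(D(a(2), -44) + 612) - w = (-2 + 612) - 1*152 = 610 - 152 = 458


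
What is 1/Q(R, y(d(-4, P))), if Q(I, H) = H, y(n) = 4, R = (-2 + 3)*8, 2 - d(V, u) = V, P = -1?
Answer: ¼ ≈ 0.25000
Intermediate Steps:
d(V, u) = 2 - V
R = 8 (R = 1*8 = 8)
1/Q(R, y(d(-4, P))) = 1/4 = ¼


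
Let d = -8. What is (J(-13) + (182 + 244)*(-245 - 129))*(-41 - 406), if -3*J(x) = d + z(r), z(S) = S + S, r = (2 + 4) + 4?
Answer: 71219616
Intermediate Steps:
r = 10 (r = 6 + 4 = 10)
z(S) = 2*S
J(x) = -4 (J(x) = -(-8 + 2*10)/3 = -(-8 + 20)/3 = -1/3*12 = -4)
(J(-13) + (182 + 244)*(-245 - 129))*(-41 - 406) = (-4 + (182 + 244)*(-245 - 129))*(-41 - 406) = (-4 + 426*(-374))*(-447) = (-4 - 159324)*(-447) = -159328*(-447) = 71219616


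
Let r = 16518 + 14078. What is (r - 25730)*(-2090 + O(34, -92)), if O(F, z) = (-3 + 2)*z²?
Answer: -51355764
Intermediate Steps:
r = 30596
O(F, z) = -z²
(r - 25730)*(-2090 + O(34, -92)) = (30596 - 25730)*(-2090 - 1*(-92)²) = 4866*(-2090 - 1*8464) = 4866*(-2090 - 8464) = 4866*(-10554) = -51355764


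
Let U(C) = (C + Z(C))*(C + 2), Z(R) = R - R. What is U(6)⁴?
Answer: 5308416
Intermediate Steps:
Z(R) = 0
U(C) = C*(2 + C) (U(C) = (C + 0)*(C + 2) = C*(2 + C))
U(6)⁴ = (6*(2 + 6))⁴ = (6*8)⁴ = 48⁴ = 5308416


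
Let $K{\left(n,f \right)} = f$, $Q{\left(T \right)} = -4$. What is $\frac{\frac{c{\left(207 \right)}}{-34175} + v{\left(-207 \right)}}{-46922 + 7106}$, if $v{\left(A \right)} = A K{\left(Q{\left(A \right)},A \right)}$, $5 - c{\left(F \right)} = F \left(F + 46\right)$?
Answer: $- \frac{1464416941}{1360711800} \approx -1.0762$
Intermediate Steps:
$c{\left(F \right)} = 5 - F \left(46 + F\right)$ ($c{\left(F \right)} = 5 - F \left(F + 46\right) = 5 - F \left(46 + F\right)$)
$v{\left(A \right)} = A^{2}$ ($v{\left(A \right)} = A A = A^{2}$)
$\frac{\frac{c{\left(207 \right)}}{-34175} + v{\left(-207 \right)}}{-46922 + 7106} = \frac{\frac{5 - 207^{2} - 9522}{-34175} + \left(-207\right)^{2}}{-46922 + 7106} = \frac{\left(5 - 42849 - 9522\right) \left(- \frac{1}{34175}\right) + 42849}{-39816} = \left(\left(5 - 42849 - 9522\right) \left(- \frac{1}{34175}\right) + 42849\right) \left(- \frac{1}{39816}\right) = \left(\left(-52366\right) \left(- \frac{1}{34175}\right) + 42849\right) \left(- \frac{1}{39816}\right) = \left(\frac{52366}{34175} + 42849\right) \left(- \frac{1}{39816}\right) = \frac{1464416941}{34175} \left(- \frac{1}{39816}\right) = - \frac{1464416941}{1360711800}$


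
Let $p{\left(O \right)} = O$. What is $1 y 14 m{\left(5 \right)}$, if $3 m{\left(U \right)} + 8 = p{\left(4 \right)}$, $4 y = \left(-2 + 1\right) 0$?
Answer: $0$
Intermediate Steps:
$y = 0$ ($y = \frac{\left(-2 + 1\right) 0}{4} = \frac{\left(-1\right) 0}{4} = \frac{1}{4} \cdot 0 = 0$)
$m{\left(U \right)} = - \frac{4}{3}$ ($m{\left(U \right)} = - \frac{8}{3} + \frac{1}{3} \cdot 4 = - \frac{8}{3} + \frac{4}{3} = - \frac{4}{3}$)
$1 y 14 m{\left(5 \right)} = 1 \cdot 0 \cdot 14 \left(- \frac{4}{3}\right) = 0 \cdot 14 \left(- \frac{4}{3}\right) = 0 \left(- \frac{4}{3}\right) = 0$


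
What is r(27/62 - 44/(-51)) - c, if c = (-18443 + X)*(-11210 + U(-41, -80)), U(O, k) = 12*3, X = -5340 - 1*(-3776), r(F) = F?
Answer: -706891081211/3162 ≈ -2.2356e+8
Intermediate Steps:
X = -1564 (X = -5340 + 3776 = -1564)
U(O, k) = 36
c = 223558218 (c = (-18443 - 1564)*(-11210 + 36) = -20007*(-11174) = 223558218)
r(27/62 - 44/(-51)) - c = (27/62 - 44/(-51)) - 1*223558218 = (27*(1/62) - 44*(-1/51)) - 223558218 = (27/62 + 44/51) - 223558218 = 4105/3162 - 223558218 = -706891081211/3162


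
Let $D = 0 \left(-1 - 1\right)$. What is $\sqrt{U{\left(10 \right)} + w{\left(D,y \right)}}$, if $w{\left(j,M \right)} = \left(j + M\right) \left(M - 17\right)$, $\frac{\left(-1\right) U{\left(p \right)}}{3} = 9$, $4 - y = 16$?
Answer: $\sqrt{321} \approx 17.916$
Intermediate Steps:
$y = -12$ ($y = 4 - 16 = -12$)
$U{\left(p \right)} = -27$ ($U{\left(p \right)} = \left(-3\right) 9 = -27$)
$D = 0$ ($D = 0 \left(-2\right) = 0$)
$w{\left(j,M \right)} = \left(-17 + M\right) \left(M + j\right)$ ($w{\left(j,M \right)} = \left(M + j\right) \left(-17 + M\right) = \left(-17 + M\right) \left(M + j\right)$)
$\sqrt{U{\left(10 \right)} + w{\left(D,y \right)}} = \sqrt{-27 - \left(-204 - \left(-12\right)^{2}\right)} = \sqrt{-27 + \left(144 + 204 + 0 + 0\right)} = \sqrt{-27 + 348} = \sqrt{321}$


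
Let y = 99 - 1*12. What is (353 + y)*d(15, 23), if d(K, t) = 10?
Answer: 4400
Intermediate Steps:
y = 87 (y = 99 - 12 = 87)
(353 + y)*d(15, 23) = (353 + 87)*10 = 440*10 = 4400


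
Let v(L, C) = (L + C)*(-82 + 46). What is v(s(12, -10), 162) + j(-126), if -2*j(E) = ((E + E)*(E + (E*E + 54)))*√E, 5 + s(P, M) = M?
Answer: -5292 + 5973912*I*√14 ≈ -5292.0 + 2.2352e+7*I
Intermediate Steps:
s(P, M) = -5 + M
v(L, C) = -36*C - 36*L (v(L, C) = (C + L)*(-36) = -36*C - 36*L)
j(E) = -E^(3/2)*(54 + E + E²) (j(E) = -(E + E)*(E + (E*E + 54))*√E/2 = -(2*E)*(E + (E² + 54))*√E/2 = -(2*E)*(E + (54 + E²))*√E/2 = -(2*E)*(54 + E + E²)*√E/2 = -2*E*(54 + E + E²)*√E/2 = -E^(3/2)*(54 + E + E²))
v(s(12, -10), 162) + j(-126) = (-36*162 - 36*(-5 - 10)) + (-126)^(3/2)*(-54 - 1*(-126) - 1*(-126)²) = (-5832 - 36*(-15)) + (-378*I*√14)*(-54 + 126 - 1*15876) = (-5832 + 540) + (-378*I*√14)*(-54 + 126 - 15876) = -5292 - 378*I*√14*(-15804) = -5292 + 5973912*I*√14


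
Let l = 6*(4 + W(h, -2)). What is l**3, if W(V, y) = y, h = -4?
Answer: 1728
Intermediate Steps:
l = 12 (l = 6*(4 - 2) = 6*2 = 12)
l**3 = 12**3 = 1728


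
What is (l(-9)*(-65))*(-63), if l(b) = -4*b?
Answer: 147420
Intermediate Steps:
(l(-9)*(-65))*(-63) = (-4*(-9)*(-65))*(-63) = (36*(-65))*(-63) = -2340*(-63) = 147420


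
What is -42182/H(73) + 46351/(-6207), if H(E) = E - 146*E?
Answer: -228801661/65701095 ≈ -3.4825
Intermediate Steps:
H(E) = -145*E
-42182/H(73) + 46351/(-6207) = -42182/((-145*73)) + 46351/(-6207) = -42182/(-10585) + 46351*(-1/6207) = -42182*(-1/10585) - 46351/6207 = 42182/10585 - 46351/6207 = -228801661/65701095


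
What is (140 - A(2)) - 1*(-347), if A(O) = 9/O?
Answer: 965/2 ≈ 482.50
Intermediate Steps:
(140 - A(2)) - 1*(-347) = (140 - 9/2) - 1*(-347) = (140 - 9/2) + 347 = 271/2 + 347 = 965/2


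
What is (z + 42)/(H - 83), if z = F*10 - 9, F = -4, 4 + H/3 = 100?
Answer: -7/205 ≈ -0.034146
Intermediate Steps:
H = 288 (H = -12 + 3*100 = -12 + 300 = 288)
z = -49 (z = -4*10 - 9 = -40 - 9 = -49)
(z + 42)/(H - 83) = (-49 + 42)/(288 - 83) = -7/205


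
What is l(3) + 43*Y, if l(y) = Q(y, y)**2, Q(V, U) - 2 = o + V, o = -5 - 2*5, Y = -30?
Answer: -1190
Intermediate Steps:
o = -15 (o = -5 - 10 = -15)
Q(V, U) = -13 + V (Q(V, U) = 2 + (-15 + V) = -13 + V)
l(y) = (-13 + y)**2
l(3) + 43*Y = (-13 + 3)**2 + 43*(-30) = (-10)**2 - 1290 = 100 - 1290 = -1190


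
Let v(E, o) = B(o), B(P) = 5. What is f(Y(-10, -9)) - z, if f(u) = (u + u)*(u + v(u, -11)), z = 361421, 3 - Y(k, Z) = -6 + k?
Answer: -360509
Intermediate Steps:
Y(k, Z) = 9 - k (Y(k, Z) = 3 - (-6 + k) = 3 + (6 - k) = 9 - k)
v(E, o) = 5
f(u) = 2*u*(5 + u) (f(u) = (u + u)*(u + 5) = (2*u)*(5 + u) = 2*u*(5 + u))
f(Y(-10, -9)) - z = 2*(9 - 1*(-10))*(5 + (9 - 1*(-10))) - 1*361421 = 2*(9 + 10)*(5 + (9 + 10)) - 361421 = 2*19*(5 + 19) - 361421 = 2*19*24 - 361421 = 912 - 361421 = -360509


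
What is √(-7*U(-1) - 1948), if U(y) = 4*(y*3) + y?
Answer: I*√1857 ≈ 43.093*I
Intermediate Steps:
U(y) = 13*y (U(y) = 4*(3*y) + y = 12*y + y = 13*y)
√(-7*U(-1) - 1948) = √(-91*(-1) - 1948) = √(-7*(-13) - 1948) = √(91 - 1948) = √(-1857) = I*√1857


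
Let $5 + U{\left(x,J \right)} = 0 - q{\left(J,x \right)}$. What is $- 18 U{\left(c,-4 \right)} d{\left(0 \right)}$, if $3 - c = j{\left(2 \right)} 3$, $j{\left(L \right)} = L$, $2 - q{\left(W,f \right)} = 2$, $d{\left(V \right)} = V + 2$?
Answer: $180$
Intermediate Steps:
$d{\left(V \right)} = 2 + V$
$q{\left(W,f \right)} = 0$ ($q{\left(W,f \right)} = 2 - 2 = 0$)
$c = -3$ ($c = 3 - 2 \cdot 3 = 3 - 6 = -3$)
$U{\left(x,J \right)} = -5$ ($U{\left(x,J \right)} = -5 + \left(0 - 0\right) = -5 + \left(0 + 0\right) = -5 + 0 = -5$)
$- 18 U{\left(c,-4 \right)} d{\left(0 \right)} = \left(-18\right) \left(-5\right) \left(2 + 0\right) = 90 \cdot 2 = 180$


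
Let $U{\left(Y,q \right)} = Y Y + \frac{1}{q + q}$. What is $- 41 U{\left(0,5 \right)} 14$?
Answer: $- \frac{287}{5} \approx -57.4$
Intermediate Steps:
$U{\left(Y,q \right)} = Y^{2} + \frac{1}{2 q}$
$- 41 U{\left(0,5 \right)} 14 = - 41 \left(0^{2} + \frac{1}{2 \cdot 5}\right) 14 = - 41 \left(0 + \frac{1}{2} \cdot \frac{1}{5}\right) 14 = - 41 \left(0 + \frac{1}{10}\right) 14 = \left(-41\right) \frac{1}{10} \cdot 14 = \left(- \frac{41}{10}\right) 14 = - \frac{287}{5}$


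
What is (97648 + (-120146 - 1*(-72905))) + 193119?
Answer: 243526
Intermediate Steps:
(97648 + (-120146 - 1*(-72905))) + 193119 = (97648 + (-120146 + 72905)) + 193119 = (97648 - 47241) + 193119 = 50407 + 193119 = 243526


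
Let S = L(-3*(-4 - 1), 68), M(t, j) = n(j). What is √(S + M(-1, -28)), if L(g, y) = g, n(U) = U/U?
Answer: 4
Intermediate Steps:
n(U) = 1
M(t, j) = 1
S = 15 (S = -3*(-4 - 1) = -3*(-5) = 15)
√(S + M(-1, -28)) = √(15 + 1) = √16 = 4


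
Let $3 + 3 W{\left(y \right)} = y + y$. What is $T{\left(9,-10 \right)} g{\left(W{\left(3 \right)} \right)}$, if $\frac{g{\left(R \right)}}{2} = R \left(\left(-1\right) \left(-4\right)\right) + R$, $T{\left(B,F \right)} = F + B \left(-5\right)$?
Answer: $-550$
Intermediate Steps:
$W{\left(y \right)} = -1 + \frac{2 y}{3}$ ($W{\left(y \right)} = -1 + \frac{y + y}{3} = -1 + \frac{2 y}{3}$)
$T{\left(B,F \right)} = F - 5 B$
$g{\left(R \right)} = 10 R$ ($g{\left(R \right)} = 2 \left(R \left(\left(-1\right) \left(-4\right)\right) + R\right) = 2 \left(R 4 + R\right) = 2 \left(4 R + R\right) = 2 \cdot 5 R = 10 R$)
$T{\left(9,-10 \right)} g{\left(W{\left(3 \right)} \right)} = \left(-10 - 45\right) 10 \left(-1 + \frac{2}{3} \cdot 3\right) = \left(-10 - 45\right) 10 \left(-1 + 2\right) = - 55 \cdot 10 \cdot 1 = \left(-55\right) 10 = -550$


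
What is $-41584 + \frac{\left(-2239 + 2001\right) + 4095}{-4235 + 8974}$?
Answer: $- \frac{28151817}{677} \approx -41583.0$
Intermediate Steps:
$-41584 + \frac{\left(-2239 + 2001\right) + 4095}{-4235 + 8974} = -41584 + \frac{-238 + 4095}{4739} = -41584 + 3857 \cdot \frac{1}{4739} = -41584 + \frac{551}{677} = - \frac{28151817}{677}$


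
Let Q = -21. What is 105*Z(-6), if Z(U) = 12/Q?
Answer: -60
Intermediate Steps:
Z(U) = -4/7 (Z(U) = 12/(-21) = 12*(-1/21) = -4/7)
105*Z(-6) = 105*(-4/7) = -60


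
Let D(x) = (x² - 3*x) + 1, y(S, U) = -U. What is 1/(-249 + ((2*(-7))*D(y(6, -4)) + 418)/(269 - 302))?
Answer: -11/2855 ≈ -0.0038529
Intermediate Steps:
D(x) = 1 + x² - 3*x
1/(-249 + ((2*(-7))*D(y(6, -4)) + 418)/(269 - 302)) = 1/(-249 + ((2*(-7))*(1 + (-1*(-4))² - (-3)*(-4)) + 418)/(269 - 302)) = 1/(-249 + (-14*(1 + 4² - 3*4) + 418)/(-33)) = 1/(-249 + (-14*(1 + 16 - 12) + 418)*(-1/33)) = 1/(-249 + (-14*5 + 418)*(-1/33)) = 1/(-249 + (-70 + 418)*(-1/33)) = 1/(-249 + 348*(-1/33)) = 1/(-249 - 116/11) = 1/(-2855/11) = -11/2855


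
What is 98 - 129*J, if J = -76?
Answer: 9902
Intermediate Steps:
98 - 129*J = 98 - 129*(-76) = 98 + 9804 = 9902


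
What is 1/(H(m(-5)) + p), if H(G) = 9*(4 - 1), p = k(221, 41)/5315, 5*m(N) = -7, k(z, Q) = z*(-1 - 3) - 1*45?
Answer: 5315/142576 ≈ 0.037278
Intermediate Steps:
k(z, Q) = -45 - 4*z (k(z, Q) = z*(-4) - 45 = -4*z - 45 = -45 - 4*z)
m(N) = -7/5 (m(N) = (⅕)*(-7) = -7/5)
p = -929/5315 (p = (-45 - 4*221)/5315 = (-45 - 884)*(1/5315) = -929*1/5315 = -929/5315 ≈ -0.17479)
H(G) = 27 (H(G) = 9*3 = 27)
1/(H(m(-5)) + p) = 1/(27 - 929/5315) = 1/(142576/5315) = 5315/142576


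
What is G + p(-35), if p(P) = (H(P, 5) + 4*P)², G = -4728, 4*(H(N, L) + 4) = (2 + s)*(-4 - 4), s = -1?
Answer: 16588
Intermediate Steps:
H(N, L) = -6 (H(N, L) = -4 + ((2 - 1)*(-4 - 4))/4 = -4 + (1*(-8))/4 = -4 + (¼)*(-8) = -4 - 2 = -6)
p(P) = (-6 + 4*P)²
G + p(-35) = -4728 + 4*(-3 + 2*(-35))² = -4728 + 4*(-3 - 70)² = -4728 + 4*(-73)² = -4728 + 4*5329 = -4728 + 21316 = 16588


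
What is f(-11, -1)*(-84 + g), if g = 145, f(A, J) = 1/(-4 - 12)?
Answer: -61/16 ≈ -3.8125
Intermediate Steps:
f(A, J) = -1/16 (f(A, J) = 1/(-16) = -1/16)
f(-11, -1)*(-84 + g) = -(-84 + 145)/16 = -1/16*61 = -61/16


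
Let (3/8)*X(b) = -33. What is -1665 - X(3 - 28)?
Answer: -1577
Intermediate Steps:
X(b) = -88 (X(b) = (8/3)*(-33) = -88)
-1665 - X(3 - 28) = -1665 - 1*(-88) = -1665 + 88 = -1577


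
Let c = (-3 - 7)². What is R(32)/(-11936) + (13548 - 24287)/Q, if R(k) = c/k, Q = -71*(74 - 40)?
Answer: 512692641/115254016 ≈ 4.4484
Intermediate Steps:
Q = -2414 (Q = -71*34 = -2414)
c = 100 (c = (-10)² = 100)
R(k) = 100/k
R(32)/(-11936) + (13548 - 24287)/Q = (100/32)/(-11936) + (13548 - 24287)/(-2414) = (100*(1/32))*(-1/11936) - 10739*(-1/2414) = (25/8)*(-1/11936) + 10739/2414 = -25/95488 + 10739/2414 = 512692641/115254016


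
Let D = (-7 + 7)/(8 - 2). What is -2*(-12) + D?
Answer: 24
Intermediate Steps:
D = 0 (D = 0/6 = 0*(1/6) = 0)
-2*(-12) + D = -2*(-12) + 0 = 24 + 0 = 24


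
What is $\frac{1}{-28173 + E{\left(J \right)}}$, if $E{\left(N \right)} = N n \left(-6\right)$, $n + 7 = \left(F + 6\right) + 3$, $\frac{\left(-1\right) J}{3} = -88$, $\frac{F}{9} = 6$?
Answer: $- \frac{1}{116877} \approx -8.556 \cdot 10^{-6}$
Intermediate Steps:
$F = 54$ ($F = 9 \cdot 6 = 54$)
$J = 264$ ($J = \left(-3\right) \left(-88\right) = 264$)
$n = 56$ ($n = -7 + \left(\left(54 + 6\right) + 3\right) = -7 + \left(60 + 3\right) = -7 + 63 = 56$)
$E{\left(N \right)} = - 336 N$ ($E{\left(N \right)} = N 56 \left(-6\right) = 56 N \left(-6\right) = - 336 N$)
$\frac{1}{-28173 + E{\left(J \right)}} = \frac{1}{-28173 - 88704} = \frac{1}{-116877} = - \frac{1}{116877}$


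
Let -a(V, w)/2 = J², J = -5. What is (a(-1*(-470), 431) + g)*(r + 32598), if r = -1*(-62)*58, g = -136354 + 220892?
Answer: 3057958672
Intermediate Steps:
g = 84538
r = 3596 (r = 62*58 = 3596)
a(V, w) = -50 (a(V, w) = -2*(-5)² = -2*25 = -50)
(a(-1*(-470), 431) + g)*(r + 32598) = (-50 + 84538)*(3596 + 32598) = 84488*36194 = 3057958672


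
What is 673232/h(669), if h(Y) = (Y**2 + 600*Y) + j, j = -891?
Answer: 336616/424035 ≈ 0.79384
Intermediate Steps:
h(Y) = -891 + Y**2 + 600*Y (h(Y) = (Y**2 + 600*Y) - 891 = -891 + Y**2 + 600*Y)
673232/h(669) = 673232/(-891 + 669**2 + 600*669) = 673232/(-891 + 447561 + 401400) = 673232/848070 = 673232*(1/848070) = 336616/424035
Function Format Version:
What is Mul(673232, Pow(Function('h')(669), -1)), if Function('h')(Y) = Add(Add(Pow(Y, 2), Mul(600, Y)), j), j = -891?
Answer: Rational(336616, 424035) ≈ 0.79384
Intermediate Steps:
Function('h')(Y) = Add(-891, Pow(Y, 2), Mul(600, Y)) (Function('h')(Y) = Add(Add(Pow(Y, 2), Mul(600, Y)), -891) = Add(-891, Pow(Y, 2), Mul(600, Y)))
Mul(673232, Pow(Function('h')(669), -1)) = Mul(673232, Pow(Add(-891, Pow(669, 2), Mul(600, 669)), -1)) = Mul(673232, Pow(Add(-891, 447561, 401400), -1)) = Mul(673232, Pow(848070, -1)) = Mul(673232, Rational(1, 848070)) = Rational(336616, 424035)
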